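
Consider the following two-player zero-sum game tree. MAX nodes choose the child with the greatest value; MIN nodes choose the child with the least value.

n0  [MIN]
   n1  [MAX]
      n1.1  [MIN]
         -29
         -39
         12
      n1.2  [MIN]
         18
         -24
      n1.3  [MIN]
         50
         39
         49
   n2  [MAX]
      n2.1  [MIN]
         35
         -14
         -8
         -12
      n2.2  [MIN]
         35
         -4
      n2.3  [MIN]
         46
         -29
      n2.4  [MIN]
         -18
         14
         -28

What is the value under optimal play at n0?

n1.1 (MIN): min(-29, -39, 12) = -39
n1.2 (MIN): min(18, -24) = -24
n1.3 (MIN): min(50, 39, 49) = 39
n1 (MAX): max(-39, -24, 39) = 39
n2.1 (MIN): min(35, -14, -8, -12) = -14
n2.2 (MIN): min(35, -4) = -4
n2.3 (MIN): min(46, -29) = -29
n2.4 (MIN): min(-18, 14, -28) = -28
n2 (MAX): max(-14, -4, -29, -28) = -4
n0 (MIN): min(39, -4) = -4

-4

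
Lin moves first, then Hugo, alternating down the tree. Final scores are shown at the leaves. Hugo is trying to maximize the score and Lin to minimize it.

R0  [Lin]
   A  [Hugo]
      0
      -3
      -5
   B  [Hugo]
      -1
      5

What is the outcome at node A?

A (Hugo): max(0, -3, -5) = 0

0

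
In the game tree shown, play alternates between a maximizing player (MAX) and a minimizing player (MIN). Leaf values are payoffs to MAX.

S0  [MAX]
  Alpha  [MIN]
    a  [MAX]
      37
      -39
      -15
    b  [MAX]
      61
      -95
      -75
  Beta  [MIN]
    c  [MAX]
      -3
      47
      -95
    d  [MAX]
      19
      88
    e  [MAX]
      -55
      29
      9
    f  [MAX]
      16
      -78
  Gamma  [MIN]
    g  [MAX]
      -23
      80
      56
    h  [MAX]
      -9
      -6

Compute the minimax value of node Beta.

16

c (MAX): max(-3, 47, -95) = 47
d (MAX): max(19, 88) = 88
e (MAX): max(-55, 29, 9) = 29
f (MAX): max(16, -78) = 16
Beta (MIN): min(47, 88, 29, 16) = 16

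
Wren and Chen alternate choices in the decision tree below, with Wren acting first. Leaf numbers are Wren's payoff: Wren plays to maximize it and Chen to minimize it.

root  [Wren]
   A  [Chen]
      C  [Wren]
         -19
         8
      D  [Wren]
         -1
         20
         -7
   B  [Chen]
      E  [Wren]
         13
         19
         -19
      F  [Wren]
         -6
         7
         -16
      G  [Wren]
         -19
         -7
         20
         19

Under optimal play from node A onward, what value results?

8

C (Wren): max(-19, 8) = 8
D (Wren): max(-1, 20, -7) = 20
A (Chen): min(8, 20) = 8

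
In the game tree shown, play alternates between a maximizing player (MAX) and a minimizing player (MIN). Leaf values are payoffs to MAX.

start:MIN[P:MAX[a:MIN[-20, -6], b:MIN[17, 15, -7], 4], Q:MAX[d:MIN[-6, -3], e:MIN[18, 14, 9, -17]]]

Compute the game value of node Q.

d (MIN): min(-6, -3) = -6
e (MIN): min(18, 14, 9, -17) = -17
Q (MAX): max(-6, -17) = -6

-6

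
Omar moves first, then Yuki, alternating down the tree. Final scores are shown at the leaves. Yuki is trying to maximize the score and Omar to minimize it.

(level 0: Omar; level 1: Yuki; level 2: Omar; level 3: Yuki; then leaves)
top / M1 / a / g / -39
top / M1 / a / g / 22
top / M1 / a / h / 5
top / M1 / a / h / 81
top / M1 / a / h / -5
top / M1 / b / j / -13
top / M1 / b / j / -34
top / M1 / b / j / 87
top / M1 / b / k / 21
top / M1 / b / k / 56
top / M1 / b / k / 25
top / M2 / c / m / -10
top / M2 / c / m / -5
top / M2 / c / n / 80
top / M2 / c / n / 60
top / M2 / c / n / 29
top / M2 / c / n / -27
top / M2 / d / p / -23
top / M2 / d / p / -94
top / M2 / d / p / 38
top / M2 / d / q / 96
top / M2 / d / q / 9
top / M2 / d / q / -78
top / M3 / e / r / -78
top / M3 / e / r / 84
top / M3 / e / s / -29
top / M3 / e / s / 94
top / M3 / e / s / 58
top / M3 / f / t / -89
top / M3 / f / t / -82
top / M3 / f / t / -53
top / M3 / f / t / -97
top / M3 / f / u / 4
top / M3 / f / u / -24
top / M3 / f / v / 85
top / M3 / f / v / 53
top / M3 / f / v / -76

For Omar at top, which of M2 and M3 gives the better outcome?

m (Yuki): max(-10, -5) = -5
n (Yuki): max(80, 60, 29, -27) = 80
c (Omar): min(-5, 80) = -5
p (Yuki): max(-23, -94, 38) = 38
q (Yuki): max(96, 9, -78) = 96
d (Omar): min(38, 96) = 38
M2 (Yuki): max(-5, 38) = 38
r (Yuki): max(-78, 84) = 84
s (Yuki): max(-29, 94, 58) = 94
e (Omar): min(84, 94) = 84
t (Yuki): max(-89, -82, -53, -97) = -53
u (Yuki): max(4, -24) = 4
v (Yuki): max(85, 53, -76) = 85
f (Omar): min(-53, 4, 85) = -53
M3 (Yuki): max(84, -53) = 84
Omar prefers the lower value; M2=38, M3=84. M2 is better since 38 < 84.

M2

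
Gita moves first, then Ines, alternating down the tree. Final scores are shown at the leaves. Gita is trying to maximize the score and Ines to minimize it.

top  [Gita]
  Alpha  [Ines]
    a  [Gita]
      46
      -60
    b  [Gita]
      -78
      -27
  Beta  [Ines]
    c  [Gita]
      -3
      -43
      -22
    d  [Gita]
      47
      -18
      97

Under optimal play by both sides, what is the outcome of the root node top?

a (Gita): max(46, -60) = 46
b (Gita): max(-78, -27) = -27
Alpha (Ines): min(46, -27) = -27
c (Gita): max(-3, -43, -22) = -3
d (Gita): max(47, -18, 97) = 97
Beta (Ines): min(-3, 97) = -3
top (Gita): max(-27, -3) = -3

-3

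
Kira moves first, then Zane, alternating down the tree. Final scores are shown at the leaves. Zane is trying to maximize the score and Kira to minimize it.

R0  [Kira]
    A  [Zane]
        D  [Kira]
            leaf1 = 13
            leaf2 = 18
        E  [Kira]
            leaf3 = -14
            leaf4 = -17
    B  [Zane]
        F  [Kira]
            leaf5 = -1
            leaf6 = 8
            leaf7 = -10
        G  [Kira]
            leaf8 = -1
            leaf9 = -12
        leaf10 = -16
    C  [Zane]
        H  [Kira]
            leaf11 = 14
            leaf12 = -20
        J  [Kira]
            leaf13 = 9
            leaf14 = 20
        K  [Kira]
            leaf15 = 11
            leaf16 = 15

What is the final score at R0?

-10

D (Kira): min(13, 18) = 13
E (Kira): min(-14, -17) = -17
A (Zane): max(13, -17) = 13
F (Kira): min(-1, 8, -10) = -10
G (Kira): min(-1, -12) = -12
B (Zane): max(-10, -12, -16) = -10
H (Kira): min(14, -20) = -20
J (Kira): min(9, 20) = 9
K (Kira): min(11, 15) = 11
C (Zane): max(-20, 9, 11) = 11
R0 (Kira): min(13, -10, 11) = -10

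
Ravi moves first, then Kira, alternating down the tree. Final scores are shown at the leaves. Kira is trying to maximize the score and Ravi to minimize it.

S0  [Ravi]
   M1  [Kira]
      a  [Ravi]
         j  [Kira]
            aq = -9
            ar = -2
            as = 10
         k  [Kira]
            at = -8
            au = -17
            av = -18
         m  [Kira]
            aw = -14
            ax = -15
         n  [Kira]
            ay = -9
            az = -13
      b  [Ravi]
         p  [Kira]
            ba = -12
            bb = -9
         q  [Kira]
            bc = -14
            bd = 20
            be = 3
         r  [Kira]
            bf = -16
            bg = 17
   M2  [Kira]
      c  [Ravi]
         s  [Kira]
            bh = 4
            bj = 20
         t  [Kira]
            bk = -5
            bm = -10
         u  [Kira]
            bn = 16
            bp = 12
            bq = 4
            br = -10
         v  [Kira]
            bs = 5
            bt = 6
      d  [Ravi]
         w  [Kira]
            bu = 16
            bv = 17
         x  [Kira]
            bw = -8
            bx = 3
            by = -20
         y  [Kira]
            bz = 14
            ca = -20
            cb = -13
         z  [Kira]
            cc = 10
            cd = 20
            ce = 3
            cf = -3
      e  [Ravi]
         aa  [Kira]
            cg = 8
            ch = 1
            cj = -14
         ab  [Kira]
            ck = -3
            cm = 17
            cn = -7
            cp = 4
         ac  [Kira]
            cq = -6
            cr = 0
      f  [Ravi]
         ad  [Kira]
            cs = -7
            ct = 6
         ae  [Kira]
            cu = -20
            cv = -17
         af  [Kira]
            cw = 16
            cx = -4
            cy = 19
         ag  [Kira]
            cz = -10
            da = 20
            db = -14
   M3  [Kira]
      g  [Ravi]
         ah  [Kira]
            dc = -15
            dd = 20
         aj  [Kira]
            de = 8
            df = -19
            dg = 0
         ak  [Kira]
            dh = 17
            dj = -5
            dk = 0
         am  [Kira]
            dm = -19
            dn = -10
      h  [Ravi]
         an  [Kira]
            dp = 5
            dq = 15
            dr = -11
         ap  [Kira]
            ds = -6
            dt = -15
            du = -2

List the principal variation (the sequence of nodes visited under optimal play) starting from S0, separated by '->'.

j (Kira): max(-9, -2, 10) = 10
k (Kira): max(-8, -17, -18) = -8
m (Kira): max(-14, -15) = -14
n (Kira): max(-9, -13) = -9
a (Ravi): min(10, -8, -14, -9) = -14
p (Kira): max(-12, -9) = -9
q (Kira): max(-14, 20, 3) = 20
r (Kira): max(-16, 17) = 17
b (Ravi): min(-9, 20, 17) = -9
M1 (Kira): max(-14, -9) = -9
s (Kira): max(4, 20) = 20
t (Kira): max(-5, -10) = -5
u (Kira): max(16, 12, 4, -10) = 16
v (Kira): max(5, 6) = 6
c (Ravi): min(20, -5, 16, 6) = -5
w (Kira): max(16, 17) = 17
x (Kira): max(-8, 3, -20) = 3
y (Kira): max(14, -20, -13) = 14
z (Kira): max(10, 20, 3, -3) = 20
d (Ravi): min(17, 3, 14, 20) = 3
aa (Kira): max(8, 1, -14) = 8
ab (Kira): max(-3, 17, -7, 4) = 17
ac (Kira): max(-6, 0) = 0
e (Ravi): min(8, 17, 0) = 0
ad (Kira): max(-7, 6) = 6
ae (Kira): max(-20, -17) = -17
af (Kira): max(16, -4, 19) = 19
ag (Kira): max(-10, 20, -14) = 20
f (Ravi): min(6, -17, 19, 20) = -17
M2 (Kira): max(-5, 3, 0, -17) = 3
ah (Kira): max(-15, 20) = 20
aj (Kira): max(8, -19, 0) = 8
ak (Kira): max(17, -5, 0) = 17
am (Kira): max(-19, -10) = -10
g (Ravi): min(20, 8, 17, -10) = -10
an (Kira): max(5, 15, -11) = 15
ap (Kira): max(-6, -15, -2) = -2
h (Ravi): min(15, -2) = -2
M3 (Kira): max(-10, -2) = -2
S0 (Ravi): min(-9, 3, -2) = -9
At S0, Ravi picks M1 (lowest: -9).
At M1, Kira picks b (highest: -9).
At b, Ravi picks p (lowest: -9).
At p, Kira picks bb (highest: -9).
Terminal value -9.

S0 -> M1 -> b -> p -> bb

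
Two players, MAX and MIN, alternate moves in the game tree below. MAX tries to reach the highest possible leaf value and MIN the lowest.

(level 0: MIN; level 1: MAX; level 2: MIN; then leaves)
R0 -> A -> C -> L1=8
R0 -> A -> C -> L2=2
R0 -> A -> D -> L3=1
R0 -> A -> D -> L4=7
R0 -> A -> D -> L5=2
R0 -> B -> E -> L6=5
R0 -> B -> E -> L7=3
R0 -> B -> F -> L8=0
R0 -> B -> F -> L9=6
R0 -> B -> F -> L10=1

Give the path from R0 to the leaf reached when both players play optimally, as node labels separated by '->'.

C (MIN): min(8, 2) = 2
D (MIN): min(1, 7, 2) = 1
A (MAX): max(2, 1) = 2
E (MIN): min(5, 3) = 3
F (MIN): min(0, 6, 1) = 0
B (MAX): max(3, 0) = 3
R0 (MIN): min(2, 3) = 2
At R0, MIN picks A (lowest: 2).
At A, MAX picks C (highest: 2).
At C, MIN picks L2 (lowest: 2).
Terminal value 2.

R0 -> A -> C -> L2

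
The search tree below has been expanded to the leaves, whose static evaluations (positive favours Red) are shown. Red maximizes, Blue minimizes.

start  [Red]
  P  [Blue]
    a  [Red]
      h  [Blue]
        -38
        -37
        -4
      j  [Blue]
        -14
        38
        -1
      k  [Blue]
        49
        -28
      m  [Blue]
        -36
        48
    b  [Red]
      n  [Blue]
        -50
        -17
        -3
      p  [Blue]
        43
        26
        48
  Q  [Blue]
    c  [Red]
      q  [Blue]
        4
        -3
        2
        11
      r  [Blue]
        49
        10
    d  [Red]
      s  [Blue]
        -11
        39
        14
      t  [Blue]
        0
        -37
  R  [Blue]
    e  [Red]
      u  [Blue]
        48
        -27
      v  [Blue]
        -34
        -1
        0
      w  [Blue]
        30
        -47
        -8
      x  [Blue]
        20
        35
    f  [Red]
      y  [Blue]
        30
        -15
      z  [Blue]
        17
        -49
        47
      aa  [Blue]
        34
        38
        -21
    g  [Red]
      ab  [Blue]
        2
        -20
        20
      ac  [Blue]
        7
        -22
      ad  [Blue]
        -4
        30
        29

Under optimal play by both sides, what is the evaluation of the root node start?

-11

h (Blue): min(-38, -37, -4) = -38
j (Blue): min(-14, 38, -1) = -14
k (Blue): min(49, -28) = -28
m (Blue): min(-36, 48) = -36
a (Red): max(-38, -14, -28, -36) = -14
n (Blue): min(-50, -17, -3) = -50
p (Blue): min(43, 26, 48) = 26
b (Red): max(-50, 26) = 26
P (Blue): min(-14, 26) = -14
q (Blue): min(4, -3, 2, 11) = -3
r (Blue): min(49, 10) = 10
c (Red): max(-3, 10) = 10
s (Blue): min(-11, 39, 14) = -11
t (Blue): min(0, -37) = -37
d (Red): max(-11, -37) = -11
Q (Blue): min(10, -11) = -11
u (Blue): min(48, -27) = -27
v (Blue): min(-34, -1, 0) = -34
w (Blue): min(30, -47, -8) = -47
x (Blue): min(20, 35) = 20
e (Red): max(-27, -34, -47, 20) = 20
y (Blue): min(30, -15) = -15
z (Blue): min(17, -49, 47) = -49
aa (Blue): min(34, 38, -21) = -21
f (Red): max(-15, -49, -21) = -15
ab (Blue): min(2, -20, 20) = -20
ac (Blue): min(7, -22) = -22
ad (Blue): min(-4, 30, 29) = -4
g (Red): max(-20, -22, -4) = -4
R (Blue): min(20, -15, -4) = -15
start (Red): max(-14, -11, -15) = -11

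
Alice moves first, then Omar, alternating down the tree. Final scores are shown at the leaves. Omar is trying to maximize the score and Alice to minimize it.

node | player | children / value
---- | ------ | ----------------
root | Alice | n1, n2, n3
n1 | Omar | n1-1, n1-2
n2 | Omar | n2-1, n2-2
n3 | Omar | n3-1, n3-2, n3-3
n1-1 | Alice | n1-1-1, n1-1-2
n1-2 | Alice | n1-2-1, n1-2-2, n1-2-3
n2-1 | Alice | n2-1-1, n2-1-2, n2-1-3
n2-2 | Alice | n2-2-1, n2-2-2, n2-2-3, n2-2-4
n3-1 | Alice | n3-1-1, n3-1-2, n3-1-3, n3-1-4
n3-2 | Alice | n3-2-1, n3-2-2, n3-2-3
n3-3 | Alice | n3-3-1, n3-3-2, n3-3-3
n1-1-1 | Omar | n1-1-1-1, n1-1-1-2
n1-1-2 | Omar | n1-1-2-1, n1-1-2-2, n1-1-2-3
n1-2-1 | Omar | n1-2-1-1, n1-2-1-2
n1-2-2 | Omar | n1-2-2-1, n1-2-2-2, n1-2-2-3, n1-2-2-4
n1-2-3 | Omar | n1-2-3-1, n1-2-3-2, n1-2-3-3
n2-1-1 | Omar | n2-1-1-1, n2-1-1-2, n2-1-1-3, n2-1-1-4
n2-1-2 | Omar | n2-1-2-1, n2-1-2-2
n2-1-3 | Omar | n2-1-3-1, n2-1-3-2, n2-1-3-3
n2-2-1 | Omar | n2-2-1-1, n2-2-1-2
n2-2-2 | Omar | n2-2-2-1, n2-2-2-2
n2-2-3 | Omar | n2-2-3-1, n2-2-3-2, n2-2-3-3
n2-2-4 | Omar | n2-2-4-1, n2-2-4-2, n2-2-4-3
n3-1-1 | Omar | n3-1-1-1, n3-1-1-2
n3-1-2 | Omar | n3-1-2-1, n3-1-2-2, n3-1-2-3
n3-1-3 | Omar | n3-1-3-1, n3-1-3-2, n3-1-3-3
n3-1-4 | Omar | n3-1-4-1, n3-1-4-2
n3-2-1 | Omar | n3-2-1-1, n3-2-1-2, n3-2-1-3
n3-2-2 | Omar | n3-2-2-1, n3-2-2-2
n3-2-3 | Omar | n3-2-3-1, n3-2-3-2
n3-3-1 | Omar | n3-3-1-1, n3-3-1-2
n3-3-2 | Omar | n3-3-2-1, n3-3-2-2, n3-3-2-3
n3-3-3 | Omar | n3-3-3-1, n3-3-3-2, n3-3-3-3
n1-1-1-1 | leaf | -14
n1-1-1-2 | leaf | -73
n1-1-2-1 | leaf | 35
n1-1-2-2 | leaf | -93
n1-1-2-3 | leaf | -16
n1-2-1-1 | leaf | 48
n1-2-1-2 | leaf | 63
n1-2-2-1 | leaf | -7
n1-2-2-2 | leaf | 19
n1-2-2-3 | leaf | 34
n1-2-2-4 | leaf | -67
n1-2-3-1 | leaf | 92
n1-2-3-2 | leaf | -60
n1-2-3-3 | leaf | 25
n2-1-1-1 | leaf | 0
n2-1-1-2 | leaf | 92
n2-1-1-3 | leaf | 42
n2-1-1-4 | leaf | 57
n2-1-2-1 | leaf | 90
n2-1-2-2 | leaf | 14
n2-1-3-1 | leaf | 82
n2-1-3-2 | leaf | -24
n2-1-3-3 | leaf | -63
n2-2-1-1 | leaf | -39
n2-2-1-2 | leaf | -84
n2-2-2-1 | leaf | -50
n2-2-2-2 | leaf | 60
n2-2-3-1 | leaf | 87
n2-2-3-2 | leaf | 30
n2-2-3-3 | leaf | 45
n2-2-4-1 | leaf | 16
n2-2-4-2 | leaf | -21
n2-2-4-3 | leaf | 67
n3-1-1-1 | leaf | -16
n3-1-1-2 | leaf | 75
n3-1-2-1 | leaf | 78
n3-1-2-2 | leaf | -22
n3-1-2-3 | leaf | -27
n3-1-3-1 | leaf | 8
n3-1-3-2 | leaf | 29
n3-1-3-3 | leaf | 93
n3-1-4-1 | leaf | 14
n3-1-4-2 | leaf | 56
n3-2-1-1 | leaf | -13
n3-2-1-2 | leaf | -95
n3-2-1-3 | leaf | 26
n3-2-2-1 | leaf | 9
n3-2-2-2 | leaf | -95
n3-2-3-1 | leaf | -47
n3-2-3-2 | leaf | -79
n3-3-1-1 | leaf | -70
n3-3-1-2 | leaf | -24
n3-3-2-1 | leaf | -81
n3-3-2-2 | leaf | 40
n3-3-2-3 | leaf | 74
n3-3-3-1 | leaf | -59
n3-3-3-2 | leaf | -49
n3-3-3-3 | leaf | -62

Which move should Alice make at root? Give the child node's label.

n1

n1-1-1 (Omar): max(-14, -73) = -14
n1-1-2 (Omar): max(35, -93, -16) = 35
n1-1 (Alice): min(-14, 35) = -14
n1-2-1 (Omar): max(48, 63) = 63
n1-2-2 (Omar): max(-7, 19, 34, -67) = 34
n1-2-3 (Omar): max(92, -60, 25) = 92
n1-2 (Alice): min(63, 34, 92) = 34
n1 (Omar): max(-14, 34) = 34
n2-1-1 (Omar): max(0, 92, 42, 57) = 92
n2-1-2 (Omar): max(90, 14) = 90
n2-1-3 (Omar): max(82, -24, -63) = 82
n2-1 (Alice): min(92, 90, 82) = 82
n2-2-1 (Omar): max(-39, -84) = -39
n2-2-2 (Omar): max(-50, 60) = 60
n2-2-3 (Omar): max(87, 30, 45) = 87
n2-2-4 (Omar): max(16, -21, 67) = 67
n2-2 (Alice): min(-39, 60, 87, 67) = -39
n2 (Omar): max(82, -39) = 82
n3-1-1 (Omar): max(-16, 75) = 75
n3-1-2 (Omar): max(78, -22, -27) = 78
n3-1-3 (Omar): max(8, 29, 93) = 93
n3-1-4 (Omar): max(14, 56) = 56
n3-1 (Alice): min(75, 78, 93, 56) = 56
n3-2-1 (Omar): max(-13, -95, 26) = 26
n3-2-2 (Omar): max(9, -95) = 9
n3-2-3 (Omar): max(-47, -79) = -47
n3-2 (Alice): min(26, 9, -47) = -47
n3-3-1 (Omar): max(-70, -24) = -24
n3-3-2 (Omar): max(-81, 40, 74) = 74
n3-3-3 (Omar): max(-59, -49, -62) = -49
n3-3 (Alice): min(-24, 74, -49) = -49
n3 (Omar): max(56, -47, -49) = 56
root (Alice): min(34, 82, 56) = 34
Alice at root wants the lowest of {n1=34, n2=82, n3=56}, so chooses n1.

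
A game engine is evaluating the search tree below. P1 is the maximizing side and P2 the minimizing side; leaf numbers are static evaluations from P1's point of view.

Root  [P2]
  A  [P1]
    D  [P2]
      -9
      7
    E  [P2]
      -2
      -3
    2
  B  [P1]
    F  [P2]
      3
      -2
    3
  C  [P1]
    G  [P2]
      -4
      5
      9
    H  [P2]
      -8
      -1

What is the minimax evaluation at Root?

D (P2): min(-9, 7) = -9
E (P2): min(-2, -3) = -3
A (P1): max(-9, -3, 2) = 2
F (P2): min(3, -2) = -2
B (P1): max(-2, 3) = 3
G (P2): min(-4, 5, 9) = -4
H (P2): min(-8, -1) = -8
C (P1): max(-4, -8) = -4
Root (P2): min(2, 3, -4) = -4

-4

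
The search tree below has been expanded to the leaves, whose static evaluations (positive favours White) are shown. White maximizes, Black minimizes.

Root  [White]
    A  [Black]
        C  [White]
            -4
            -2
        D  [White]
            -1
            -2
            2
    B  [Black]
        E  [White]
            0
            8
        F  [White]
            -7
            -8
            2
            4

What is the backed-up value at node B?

4

E (White): max(0, 8) = 8
F (White): max(-7, -8, 2, 4) = 4
B (Black): min(8, 4) = 4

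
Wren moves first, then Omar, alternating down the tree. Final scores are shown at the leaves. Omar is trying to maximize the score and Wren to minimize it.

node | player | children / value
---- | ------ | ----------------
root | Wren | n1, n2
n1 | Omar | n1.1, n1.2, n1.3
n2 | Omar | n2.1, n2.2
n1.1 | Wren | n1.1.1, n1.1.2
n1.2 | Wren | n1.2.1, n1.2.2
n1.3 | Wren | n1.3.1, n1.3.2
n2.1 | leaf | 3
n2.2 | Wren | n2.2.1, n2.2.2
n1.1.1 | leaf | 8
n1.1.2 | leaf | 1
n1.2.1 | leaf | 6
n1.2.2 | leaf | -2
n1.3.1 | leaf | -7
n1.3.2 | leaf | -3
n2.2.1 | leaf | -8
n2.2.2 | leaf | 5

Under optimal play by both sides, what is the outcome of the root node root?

1

n1.1 (Wren): min(8, 1) = 1
n1.2 (Wren): min(6, -2) = -2
n1.3 (Wren): min(-7, -3) = -7
n1 (Omar): max(1, -2, -7) = 1
n2.2 (Wren): min(-8, 5) = -8
n2 (Omar): max(3, -8) = 3
root (Wren): min(1, 3) = 1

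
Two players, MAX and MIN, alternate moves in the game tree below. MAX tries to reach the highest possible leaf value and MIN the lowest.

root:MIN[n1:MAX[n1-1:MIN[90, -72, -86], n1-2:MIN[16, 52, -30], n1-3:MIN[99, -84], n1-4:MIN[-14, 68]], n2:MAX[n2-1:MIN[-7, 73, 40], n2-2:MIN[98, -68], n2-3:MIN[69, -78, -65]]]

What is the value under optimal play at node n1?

n1-1 (MIN): min(90, -72, -86) = -86
n1-2 (MIN): min(16, 52, -30) = -30
n1-3 (MIN): min(99, -84) = -84
n1-4 (MIN): min(-14, 68) = -14
n1 (MAX): max(-86, -30, -84, -14) = -14

-14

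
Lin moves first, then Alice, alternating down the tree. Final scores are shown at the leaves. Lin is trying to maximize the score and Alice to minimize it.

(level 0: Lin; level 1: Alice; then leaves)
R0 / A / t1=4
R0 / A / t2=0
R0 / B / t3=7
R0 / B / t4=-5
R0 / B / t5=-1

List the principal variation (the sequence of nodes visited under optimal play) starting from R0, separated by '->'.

A (Alice): min(4, 0) = 0
B (Alice): min(7, -5, -1) = -5
R0 (Lin): max(0, -5) = 0
At R0, Lin picks A (highest: 0).
At A, Alice picks t2 (lowest: 0).
Terminal value 0.

R0 -> A -> t2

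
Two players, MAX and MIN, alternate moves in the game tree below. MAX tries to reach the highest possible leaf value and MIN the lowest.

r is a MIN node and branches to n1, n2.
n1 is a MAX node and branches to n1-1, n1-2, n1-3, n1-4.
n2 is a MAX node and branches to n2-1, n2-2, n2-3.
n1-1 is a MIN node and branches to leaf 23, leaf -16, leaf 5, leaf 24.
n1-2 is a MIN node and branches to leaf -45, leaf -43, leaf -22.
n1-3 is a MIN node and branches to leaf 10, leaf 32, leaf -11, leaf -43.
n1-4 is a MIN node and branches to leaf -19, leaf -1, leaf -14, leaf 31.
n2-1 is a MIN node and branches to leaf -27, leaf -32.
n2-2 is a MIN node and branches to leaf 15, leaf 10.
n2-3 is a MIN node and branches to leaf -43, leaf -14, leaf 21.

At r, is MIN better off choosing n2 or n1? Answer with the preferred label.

n1

n2-1 (MIN): min(-27, -32) = -32
n2-2 (MIN): min(15, 10) = 10
n2-3 (MIN): min(-43, -14, 21) = -43
n2 (MAX): max(-32, 10, -43) = 10
n1-1 (MIN): min(23, -16, 5, 24) = -16
n1-2 (MIN): min(-45, -43, -22) = -45
n1-3 (MIN): min(10, 32, -11, -43) = -43
n1-4 (MIN): min(-19, -1, -14, 31) = -19
n1 (MAX): max(-16, -45, -43, -19) = -16
MIN prefers the lower value; n2=10, n1=-16. n1 is better since -16 < 10.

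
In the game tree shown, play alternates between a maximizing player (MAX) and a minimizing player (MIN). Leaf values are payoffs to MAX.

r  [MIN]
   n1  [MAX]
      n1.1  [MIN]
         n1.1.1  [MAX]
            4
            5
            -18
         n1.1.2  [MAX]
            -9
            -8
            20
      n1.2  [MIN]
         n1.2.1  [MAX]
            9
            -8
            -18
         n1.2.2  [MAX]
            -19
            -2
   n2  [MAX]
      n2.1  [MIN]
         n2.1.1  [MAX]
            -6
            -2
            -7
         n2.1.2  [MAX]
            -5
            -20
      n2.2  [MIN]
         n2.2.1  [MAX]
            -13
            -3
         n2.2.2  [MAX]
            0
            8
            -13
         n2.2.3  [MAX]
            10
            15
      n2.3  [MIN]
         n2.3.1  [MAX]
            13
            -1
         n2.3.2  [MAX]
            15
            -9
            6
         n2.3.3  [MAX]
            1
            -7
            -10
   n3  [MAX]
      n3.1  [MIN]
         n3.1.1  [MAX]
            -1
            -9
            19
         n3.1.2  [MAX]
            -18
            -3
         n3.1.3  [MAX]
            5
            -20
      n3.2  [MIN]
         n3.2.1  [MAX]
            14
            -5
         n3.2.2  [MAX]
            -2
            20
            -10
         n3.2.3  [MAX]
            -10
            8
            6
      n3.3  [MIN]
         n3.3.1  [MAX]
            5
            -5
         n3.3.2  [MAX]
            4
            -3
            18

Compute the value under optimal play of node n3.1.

n3.1.1 (MAX): max(-1, -9, 19) = 19
n3.1.2 (MAX): max(-18, -3) = -3
n3.1.3 (MAX): max(5, -20) = 5
n3.1 (MIN): min(19, -3, 5) = -3

-3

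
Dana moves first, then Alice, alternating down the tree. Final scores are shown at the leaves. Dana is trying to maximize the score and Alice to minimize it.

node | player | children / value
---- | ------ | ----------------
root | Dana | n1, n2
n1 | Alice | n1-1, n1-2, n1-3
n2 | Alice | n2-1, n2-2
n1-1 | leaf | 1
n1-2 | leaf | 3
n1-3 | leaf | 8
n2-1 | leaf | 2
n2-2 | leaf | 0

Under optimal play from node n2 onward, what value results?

0

n2 (Alice): min(2, 0) = 0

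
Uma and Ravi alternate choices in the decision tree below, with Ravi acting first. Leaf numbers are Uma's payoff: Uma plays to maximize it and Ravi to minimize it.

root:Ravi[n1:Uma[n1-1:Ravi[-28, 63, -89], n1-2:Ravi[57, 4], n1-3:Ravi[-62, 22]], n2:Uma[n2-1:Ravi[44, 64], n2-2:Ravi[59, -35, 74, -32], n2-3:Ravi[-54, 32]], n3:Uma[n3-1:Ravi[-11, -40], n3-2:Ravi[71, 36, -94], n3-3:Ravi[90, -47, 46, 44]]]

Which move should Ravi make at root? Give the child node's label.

n1-1 (Ravi): min(-28, 63, -89) = -89
n1-2 (Ravi): min(57, 4) = 4
n1-3 (Ravi): min(-62, 22) = -62
n1 (Uma): max(-89, 4, -62) = 4
n2-1 (Ravi): min(44, 64) = 44
n2-2 (Ravi): min(59, -35, 74, -32) = -35
n2-3 (Ravi): min(-54, 32) = -54
n2 (Uma): max(44, -35, -54) = 44
n3-1 (Ravi): min(-11, -40) = -40
n3-2 (Ravi): min(71, 36, -94) = -94
n3-3 (Ravi): min(90, -47, 46, 44) = -47
n3 (Uma): max(-40, -94, -47) = -40
root (Ravi): min(4, 44, -40) = -40
Ravi at root wants the lowest of {n1=4, n2=44, n3=-40}, so chooses n3.

n3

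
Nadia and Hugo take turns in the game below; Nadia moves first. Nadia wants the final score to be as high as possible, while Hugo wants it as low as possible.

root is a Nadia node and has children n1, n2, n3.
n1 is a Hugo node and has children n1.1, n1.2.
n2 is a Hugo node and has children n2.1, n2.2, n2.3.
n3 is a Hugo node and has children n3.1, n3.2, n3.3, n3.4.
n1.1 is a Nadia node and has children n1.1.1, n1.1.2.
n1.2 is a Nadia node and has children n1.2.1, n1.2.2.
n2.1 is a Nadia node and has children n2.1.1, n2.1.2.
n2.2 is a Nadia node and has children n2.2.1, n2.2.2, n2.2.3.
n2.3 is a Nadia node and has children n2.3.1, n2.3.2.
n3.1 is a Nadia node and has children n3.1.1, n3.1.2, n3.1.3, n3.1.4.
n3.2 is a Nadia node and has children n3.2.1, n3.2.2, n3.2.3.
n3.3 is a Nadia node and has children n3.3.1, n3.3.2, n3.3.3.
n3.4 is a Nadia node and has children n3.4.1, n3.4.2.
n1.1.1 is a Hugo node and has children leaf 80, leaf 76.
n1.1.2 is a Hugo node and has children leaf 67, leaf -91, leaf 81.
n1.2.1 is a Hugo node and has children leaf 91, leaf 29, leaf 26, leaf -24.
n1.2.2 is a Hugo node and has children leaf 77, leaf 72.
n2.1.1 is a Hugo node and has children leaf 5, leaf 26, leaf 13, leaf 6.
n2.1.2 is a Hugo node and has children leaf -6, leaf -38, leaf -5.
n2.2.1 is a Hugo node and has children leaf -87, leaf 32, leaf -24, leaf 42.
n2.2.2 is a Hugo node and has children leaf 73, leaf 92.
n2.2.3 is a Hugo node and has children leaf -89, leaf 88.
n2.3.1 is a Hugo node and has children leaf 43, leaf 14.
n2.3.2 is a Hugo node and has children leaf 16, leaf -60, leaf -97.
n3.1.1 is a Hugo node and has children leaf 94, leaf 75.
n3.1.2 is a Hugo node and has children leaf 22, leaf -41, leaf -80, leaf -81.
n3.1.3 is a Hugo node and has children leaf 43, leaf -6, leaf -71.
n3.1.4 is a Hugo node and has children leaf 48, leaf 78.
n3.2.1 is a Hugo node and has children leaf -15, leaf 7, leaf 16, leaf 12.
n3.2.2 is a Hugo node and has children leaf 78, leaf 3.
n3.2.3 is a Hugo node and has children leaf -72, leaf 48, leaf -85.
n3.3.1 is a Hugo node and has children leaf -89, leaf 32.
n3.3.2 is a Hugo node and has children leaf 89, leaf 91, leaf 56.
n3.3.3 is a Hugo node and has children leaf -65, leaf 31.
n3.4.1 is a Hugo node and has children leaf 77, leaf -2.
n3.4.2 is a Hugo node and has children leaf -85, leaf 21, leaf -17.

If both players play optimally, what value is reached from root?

72

n1.1.1 (Hugo): min(80, 76) = 76
n1.1.2 (Hugo): min(67, -91, 81) = -91
n1.1 (Nadia): max(76, -91) = 76
n1.2.1 (Hugo): min(91, 29, 26, -24) = -24
n1.2.2 (Hugo): min(77, 72) = 72
n1.2 (Nadia): max(-24, 72) = 72
n1 (Hugo): min(76, 72) = 72
n2.1.1 (Hugo): min(5, 26, 13, 6) = 5
n2.1.2 (Hugo): min(-6, -38, -5) = -38
n2.1 (Nadia): max(5, -38) = 5
n2.2.1 (Hugo): min(-87, 32, -24, 42) = -87
n2.2.2 (Hugo): min(73, 92) = 73
n2.2.3 (Hugo): min(-89, 88) = -89
n2.2 (Nadia): max(-87, 73, -89) = 73
n2.3.1 (Hugo): min(43, 14) = 14
n2.3.2 (Hugo): min(16, -60, -97) = -97
n2.3 (Nadia): max(14, -97) = 14
n2 (Hugo): min(5, 73, 14) = 5
n3.1.1 (Hugo): min(94, 75) = 75
n3.1.2 (Hugo): min(22, -41, -80, -81) = -81
n3.1.3 (Hugo): min(43, -6, -71) = -71
n3.1.4 (Hugo): min(48, 78) = 48
n3.1 (Nadia): max(75, -81, -71, 48) = 75
n3.2.1 (Hugo): min(-15, 7, 16, 12) = -15
n3.2.2 (Hugo): min(78, 3) = 3
n3.2.3 (Hugo): min(-72, 48, -85) = -85
n3.2 (Nadia): max(-15, 3, -85) = 3
n3.3.1 (Hugo): min(-89, 32) = -89
n3.3.2 (Hugo): min(89, 91, 56) = 56
n3.3.3 (Hugo): min(-65, 31) = -65
n3.3 (Nadia): max(-89, 56, -65) = 56
n3.4.1 (Hugo): min(77, -2) = -2
n3.4.2 (Hugo): min(-85, 21, -17) = -85
n3.4 (Nadia): max(-2, -85) = -2
n3 (Hugo): min(75, 3, 56, -2) = -2
root (Nadia): max(72, 5, -2) = 72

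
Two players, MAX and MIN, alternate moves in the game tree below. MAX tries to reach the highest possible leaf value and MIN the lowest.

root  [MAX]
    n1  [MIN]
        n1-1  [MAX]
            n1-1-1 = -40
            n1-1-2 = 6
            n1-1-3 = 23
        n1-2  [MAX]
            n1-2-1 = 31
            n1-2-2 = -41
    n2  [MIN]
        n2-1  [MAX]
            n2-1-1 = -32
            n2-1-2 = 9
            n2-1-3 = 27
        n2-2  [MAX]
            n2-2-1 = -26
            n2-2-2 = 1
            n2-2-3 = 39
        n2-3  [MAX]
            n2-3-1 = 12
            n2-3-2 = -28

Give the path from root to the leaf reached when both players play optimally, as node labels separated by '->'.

root -> n1 -> n1-1 -> n1-1-3

n1-1 (MAX): max(-40, 6, 23) = 23
n1-2 (MAX): max(31, -41) = 31
n1 (MIN): min(23, 31) = 23
n2-1 (MAX): max(-32, 9, 27) = 27
n2-2 (MAX): max(-26, 1, 39) = 39
n2-3 (MAX): max(12, -28) = 12
n2 (MIN): min(27, 39, 12) = 12
root (MAX): max(23, 12) = 23
At root, MAX picks n1 (highest: 23).
At n1, MIN picks n1-1 (lowest: 23).
At n1-1, MAX picks n1-1-3 (highest: 23).
Terminal value 23.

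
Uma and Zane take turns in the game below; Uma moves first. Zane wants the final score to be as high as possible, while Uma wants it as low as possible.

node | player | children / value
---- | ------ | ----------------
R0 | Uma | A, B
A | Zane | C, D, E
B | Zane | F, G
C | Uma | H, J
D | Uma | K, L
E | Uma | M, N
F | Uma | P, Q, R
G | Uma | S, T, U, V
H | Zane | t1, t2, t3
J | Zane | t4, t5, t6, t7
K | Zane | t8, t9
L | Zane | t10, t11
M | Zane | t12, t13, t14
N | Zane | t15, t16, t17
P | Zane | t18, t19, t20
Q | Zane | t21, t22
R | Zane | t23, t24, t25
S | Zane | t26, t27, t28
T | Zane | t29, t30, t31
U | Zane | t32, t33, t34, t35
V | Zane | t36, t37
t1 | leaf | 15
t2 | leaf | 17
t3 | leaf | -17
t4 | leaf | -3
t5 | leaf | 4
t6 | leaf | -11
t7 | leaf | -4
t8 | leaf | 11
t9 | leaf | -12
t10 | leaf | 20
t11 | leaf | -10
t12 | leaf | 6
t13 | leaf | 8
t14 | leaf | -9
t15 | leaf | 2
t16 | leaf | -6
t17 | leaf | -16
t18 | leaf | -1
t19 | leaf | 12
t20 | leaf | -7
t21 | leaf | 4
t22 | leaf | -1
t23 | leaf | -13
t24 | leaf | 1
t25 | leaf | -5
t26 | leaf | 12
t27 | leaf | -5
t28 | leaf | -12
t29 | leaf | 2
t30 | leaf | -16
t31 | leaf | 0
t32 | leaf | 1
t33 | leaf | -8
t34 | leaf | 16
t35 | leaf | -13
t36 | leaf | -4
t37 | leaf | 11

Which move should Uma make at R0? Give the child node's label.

H (Zane): max(15, 17, -17) = 17
J (Zane): max(-3, 4, -11, -4) = 4
C (Uma): min(17, 4) = 4
K (Zane): max(11, -12) = 11
L (Zane): max(20, -10) = 20
D (Uma): min(11, 20) = 11
M (Zane): max(6, 8, -9) = 8
N (Zane): max(2, -6, -16) = 2
E (Uma): min(8, 2) = 2
A (Zane): max(4, 11, 2) = 11
P (Zane): max(-1, 12, -7) = 12
Q (Zane): max(4, -1) = 4
R (Zane): max(-13, 1, -5) = 1
F (Uma): min(12, 4, 1) = 1
S (Zane): max(12, -5, -12) = 12
T (Zane): max(2, -16, 0) = 2
U (Zane): max(1, -8, 16, -13) = 16
V (Zane): max(-4, 11) = 11
G (Uma): min(12, 2, 16, 11) = 2
B (Zane): max(1, 2) = 2
R0 (Uma): min(11, 2) = 2
Uma at R0 wants the lowest of {A=11, B=2}, so chooses B.

B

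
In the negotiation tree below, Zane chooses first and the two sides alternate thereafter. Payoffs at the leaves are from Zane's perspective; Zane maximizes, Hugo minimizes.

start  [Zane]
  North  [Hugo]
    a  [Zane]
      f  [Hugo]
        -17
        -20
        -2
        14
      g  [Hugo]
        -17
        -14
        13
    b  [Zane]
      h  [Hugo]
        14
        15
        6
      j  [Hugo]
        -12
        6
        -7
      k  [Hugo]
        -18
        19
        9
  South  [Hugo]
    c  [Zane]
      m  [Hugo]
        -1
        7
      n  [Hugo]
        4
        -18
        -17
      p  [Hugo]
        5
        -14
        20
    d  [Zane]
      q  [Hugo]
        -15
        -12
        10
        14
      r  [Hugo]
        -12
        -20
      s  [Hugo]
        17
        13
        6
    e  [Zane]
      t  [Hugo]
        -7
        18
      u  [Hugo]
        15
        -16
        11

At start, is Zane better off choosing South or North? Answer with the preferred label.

South

m (Hugo): min(-1, 7) = -1
n (Hugo): min(4, -18, -17) = -18
p (Hugo): min(5, -14, 20) = -14
c (Zane): max(-1, -18, -14) = -1
q (Hugo): min(-15, -12, 10, 14) = -15
r (Hugo): min(-12, -20) = -20
s (Hugo): min(17, 13, 6) = 6
d (Zane): max(-15, -20, 6) = 6
t (Hugo): min(-7, 18) = -7
u (Hugo): min(15, -16, 11) = -16
e (Zane): max(-7, -16) = -7
South (Hugo): min(-1, 6, -7) = -7
f (Hugo): min(-17, -20, -2, 14) = -20
g (Hugo): min(-17, -14, 13) = -17
a (Zane): max(-20, -17) = -17
h (Hugo): min(14, 15, 6) = 6
j (Hugo): min(-12, 6, -7) = -12
k (Hugo): min(-18, 19, 9) = -18
b (Zane): max(6, -12, -18) = 6
North (Hugo): min(-17, 6) = -17
Zane prefers the higher value; South=-7, North=-17. South is better since -7 > -17.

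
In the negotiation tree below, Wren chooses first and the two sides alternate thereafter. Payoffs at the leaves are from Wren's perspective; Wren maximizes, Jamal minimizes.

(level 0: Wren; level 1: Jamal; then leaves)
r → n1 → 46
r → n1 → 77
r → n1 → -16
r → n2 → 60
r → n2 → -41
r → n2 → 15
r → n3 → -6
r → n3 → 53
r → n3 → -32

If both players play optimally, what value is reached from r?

-16

n1 (Jamal): min(46, 77, -16) = -16
n2 (Jamal): min(60, -41, 15) = -41
n3 (Jamal): min(-6, 53, -32) = -32
r (Wren): max(-16, -41, -32) = -16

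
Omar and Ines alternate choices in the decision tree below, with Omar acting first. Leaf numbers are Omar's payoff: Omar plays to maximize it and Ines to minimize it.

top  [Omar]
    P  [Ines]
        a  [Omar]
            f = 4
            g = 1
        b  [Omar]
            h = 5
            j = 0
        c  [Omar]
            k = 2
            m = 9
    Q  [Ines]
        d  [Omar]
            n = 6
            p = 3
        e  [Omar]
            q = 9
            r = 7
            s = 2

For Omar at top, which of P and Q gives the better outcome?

a (Omar): max(4, 1) = 4
b (Omar): max(5, 0) = 5
c (Omar): max(2, 9) = 9
P (Ines): min(4, 5, 9) = 4
d (Omar): max(6, 3) = 6
e (Omar): max(9, 7, 2) = 9
Q (Ines): min(6, 9) = 6
Omar prefers the higher value; P=4, Q=6. Q is better since 6 > 4.

Q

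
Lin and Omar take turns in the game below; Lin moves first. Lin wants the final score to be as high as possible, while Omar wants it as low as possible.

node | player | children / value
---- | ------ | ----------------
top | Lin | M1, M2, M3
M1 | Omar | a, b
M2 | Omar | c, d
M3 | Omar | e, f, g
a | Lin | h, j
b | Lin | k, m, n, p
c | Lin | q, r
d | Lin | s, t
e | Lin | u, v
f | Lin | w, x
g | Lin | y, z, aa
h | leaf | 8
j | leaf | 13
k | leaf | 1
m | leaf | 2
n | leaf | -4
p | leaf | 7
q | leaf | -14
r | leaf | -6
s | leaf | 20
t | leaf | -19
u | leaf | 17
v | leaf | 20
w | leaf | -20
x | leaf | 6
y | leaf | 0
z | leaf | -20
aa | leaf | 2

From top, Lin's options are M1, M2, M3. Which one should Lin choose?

a (Lin): max(8, 13) = 13
b (Lin): max(1, 2, -4, 7) = 7
M1 (Omar): min(13, 7) = 7
c (Lin): max(-14, -6) = -6
d (Lin): max(20, -19) = 20
M2 (Omar): min(-6, 20) = -6
e (Lin): max(17, 20) = 20
f (Lin): max(-20, 6) = 6
g (Lin): max(0, -20, 2) = 2
M3 (Omar): min(20, 6, 2) = 2
top (Lin): max(7, -6, 2) = 7
Lin at top wants the highest of {M1=7, M2=-6, M3=2}, so chooses M1.

M1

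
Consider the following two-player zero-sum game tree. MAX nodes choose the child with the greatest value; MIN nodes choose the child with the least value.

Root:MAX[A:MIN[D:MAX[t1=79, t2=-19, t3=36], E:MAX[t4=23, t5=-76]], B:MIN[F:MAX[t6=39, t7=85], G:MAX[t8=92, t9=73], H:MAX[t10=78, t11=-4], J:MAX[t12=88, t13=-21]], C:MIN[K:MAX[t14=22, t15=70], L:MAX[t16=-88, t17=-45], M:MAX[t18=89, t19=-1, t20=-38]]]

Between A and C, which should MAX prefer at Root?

A

D (MAX): max(79, -19, 36) = 79
E (MAX): max(23, -76) = 23
A (MIN): min(79, 23) = 23
K (MAX): max(22, 70) = 70
L (MAX): max(-88, -45) = -45
M (MAX): max(89, -1, -38) = 89
C (MIN): min(70, -45, 89) = -45
MAX prefers the higher value; A=23, C=-45. A is better since 23 > -45.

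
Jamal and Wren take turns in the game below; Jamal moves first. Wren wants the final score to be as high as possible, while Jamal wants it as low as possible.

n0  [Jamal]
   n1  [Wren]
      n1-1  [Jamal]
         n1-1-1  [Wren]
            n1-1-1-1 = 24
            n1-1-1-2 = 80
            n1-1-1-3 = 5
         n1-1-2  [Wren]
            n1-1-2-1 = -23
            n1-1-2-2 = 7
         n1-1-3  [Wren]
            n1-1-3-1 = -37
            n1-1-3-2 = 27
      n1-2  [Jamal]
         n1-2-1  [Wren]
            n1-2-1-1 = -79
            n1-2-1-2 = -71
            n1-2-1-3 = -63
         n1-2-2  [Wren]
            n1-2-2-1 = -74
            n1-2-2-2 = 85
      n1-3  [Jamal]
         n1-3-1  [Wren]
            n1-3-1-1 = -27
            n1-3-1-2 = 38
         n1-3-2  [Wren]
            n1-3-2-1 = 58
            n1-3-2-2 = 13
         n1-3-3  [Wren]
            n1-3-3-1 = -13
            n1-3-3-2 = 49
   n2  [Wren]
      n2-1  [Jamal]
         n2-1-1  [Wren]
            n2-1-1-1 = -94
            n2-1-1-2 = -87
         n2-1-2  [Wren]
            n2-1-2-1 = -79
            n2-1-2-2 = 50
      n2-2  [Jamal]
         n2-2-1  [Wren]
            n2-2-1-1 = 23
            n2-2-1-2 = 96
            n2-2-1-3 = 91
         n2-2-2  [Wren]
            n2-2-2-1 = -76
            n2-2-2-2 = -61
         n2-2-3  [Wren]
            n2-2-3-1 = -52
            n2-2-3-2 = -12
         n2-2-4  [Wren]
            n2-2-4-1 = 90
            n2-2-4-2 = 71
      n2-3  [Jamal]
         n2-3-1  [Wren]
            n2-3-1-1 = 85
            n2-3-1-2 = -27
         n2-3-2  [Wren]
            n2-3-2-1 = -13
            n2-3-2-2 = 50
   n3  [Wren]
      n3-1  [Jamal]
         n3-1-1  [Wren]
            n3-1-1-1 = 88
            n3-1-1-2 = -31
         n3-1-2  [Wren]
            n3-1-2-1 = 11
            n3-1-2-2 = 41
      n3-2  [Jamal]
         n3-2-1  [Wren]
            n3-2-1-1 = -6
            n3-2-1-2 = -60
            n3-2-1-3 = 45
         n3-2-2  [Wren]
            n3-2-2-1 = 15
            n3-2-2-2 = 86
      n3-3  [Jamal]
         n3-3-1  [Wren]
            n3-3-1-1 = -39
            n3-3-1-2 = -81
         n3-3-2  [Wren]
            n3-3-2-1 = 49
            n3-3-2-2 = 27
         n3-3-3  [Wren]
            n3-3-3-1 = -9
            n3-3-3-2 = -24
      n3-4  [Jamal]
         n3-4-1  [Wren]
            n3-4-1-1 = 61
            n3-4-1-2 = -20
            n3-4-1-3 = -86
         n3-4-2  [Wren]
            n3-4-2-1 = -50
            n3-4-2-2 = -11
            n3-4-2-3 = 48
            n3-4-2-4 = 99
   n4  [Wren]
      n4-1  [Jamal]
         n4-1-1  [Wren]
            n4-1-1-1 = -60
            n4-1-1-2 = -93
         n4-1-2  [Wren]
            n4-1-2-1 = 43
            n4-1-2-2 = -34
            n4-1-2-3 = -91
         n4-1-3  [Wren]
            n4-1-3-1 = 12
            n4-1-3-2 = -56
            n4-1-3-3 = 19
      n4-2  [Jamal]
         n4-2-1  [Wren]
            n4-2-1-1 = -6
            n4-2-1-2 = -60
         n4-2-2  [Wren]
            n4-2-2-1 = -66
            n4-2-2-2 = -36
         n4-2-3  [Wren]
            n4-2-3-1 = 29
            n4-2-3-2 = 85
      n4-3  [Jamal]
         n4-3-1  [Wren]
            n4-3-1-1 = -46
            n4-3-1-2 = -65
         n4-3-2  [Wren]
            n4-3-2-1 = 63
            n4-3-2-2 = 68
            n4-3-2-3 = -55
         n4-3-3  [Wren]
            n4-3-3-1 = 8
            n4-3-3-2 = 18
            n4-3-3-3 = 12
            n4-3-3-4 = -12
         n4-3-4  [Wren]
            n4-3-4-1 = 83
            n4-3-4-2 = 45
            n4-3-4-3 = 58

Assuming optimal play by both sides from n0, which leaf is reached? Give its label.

n1-1-1 (Wren): max(24, 80, 5) = 80
n1-1-2 (Wren): max(-23, 7) = 7
n1-1-3 (Wren): max(-37, 27) = 27
n1-1 (Jamal): min(80, 7, 27) = 7
n1-2-1 (Wren): max(-79, -71, -63) = -63
n1-2-2 (Wren): max(-74, 85) = 85
n1-2 (Jamal): min(-63, 85) = -63
n1-3-1 (Wren): max(-27, 38) = 38
n1-3-2 (Wren): max(58, 13) = 58
n1-3-3 (Wren): max(-13, 49) = 49
n1-3 (Jamal): min(38, 58, 49) = 38
n1 (Wren): max(7, -63, 38) = 38
n2-1-1 (Wren): max(-94, -87) = -87
n2-1-2 (Wren): max(-79, 50) = 50
n2-1 (Jamal): min(-87, 50) = -87
n2-2-1 (Wren): max(23, 96, 91) = 96
n2-2-2 (Wren): max(-76, -61) = -61
n2-2-3 (Wren): max(-52, -12) = -12
n2-2-4 (Wren): max(90, 71) = 90
n2-2 (Jamal): min(96, -61, -12, 90) = -61
n2-3-1 (Wren): max(85, -27) = 85
n2-3-2 (Wren): max(-13, 50) = 50
n2-3 (Jamal): min(85, 50) = 50
n2 (Wren): max(-87, -61, 50) = 50
n3-1-1 (Wren): max(88, -31) = 88
n3-1-2 (Wren): max(11, 41) = 41
n3-1 (Jamal): min(88, 41) = 41
n3-2-1 (Wren): max(-6, -60, 45) = 45
n3-2-2 (Wren): max(15, 86) = 86
n3-2 (Jamal): min(45, 86) = 45
n3-3-1 (Wren): max(-39, -81) = -39
n3-3-2 (Wren): max(49, 27) = 49
n3-3-3 (Wren): max(-9, -24) = -9
n3-3 (Jamal): min(-39, 49, -9) = -39
n3-4-1 (Wren): max(61, -20, -86) = 61
n3-4-2 (Wren): max(-50, -11, 48, 99) = 99
n3-4 (Jamal): min(61, 99) = 61
n3 (Wren): max(41, 45, -39, 61) = 61
n4-1-1 (Wren): max(-60, -93) = -60
n4-1-2 (Wren): max(43, -34, -91) = 43
n4-1-3 (Wren): max(12, -56, 19) = 19
n4-1 (Jamal): min(-60, 43, 19) = -60
n4-2-1 (Wren): max(-6, -60) = -6
n4-2-2 (Wren): max(-66, -36) = -36
n4-2-3 (Wren): max(29, 85) = 85
n4-2 (Jamal): min(-6, -36, 85) = -36
n4-3-1 (Wren): max(-46, -65) = -46
n4-3-2 (Wren): max(63, 68, -55) = 68
n4-3-3 (Wren): max(8, 18, 12, -12) = 18
n4-3-4 (Wren): max(83, 45, 58) = 83
n4-3 (Jamal): min(-46, 68, 18, 83) = -46
n4 (Wren): max(-60, -36, -46) = -36
n0 (Jamal): min(38, 50, 61, -36) = -36
At n0, Jamal picks n4 (lowest: -36).
At n4, Wren picks n4-2 (highest: -36).
At n4-2, Jamal picks n4-2-2 (lowest: -36).
At n4-2-2, Wren picks n4-2-2-2 (highest: -36).
Terminal value -36.

n4-2-2-2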